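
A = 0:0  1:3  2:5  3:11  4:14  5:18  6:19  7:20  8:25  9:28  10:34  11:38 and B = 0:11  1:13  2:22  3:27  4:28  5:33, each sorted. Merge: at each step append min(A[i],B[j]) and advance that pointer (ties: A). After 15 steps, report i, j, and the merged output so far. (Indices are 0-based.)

[i=0,j=0] A[i]=0<=B[j]=11 take 0 → i++
[i=1,j=0] A[i]=3<=B[j]=11 take 3 → i++
[i=2,j=0] A[i]=5<=B[j]=11 take 5 → i++
[i=3,j=0] A[i]=11<=B[j]=11 take 11 → i++
[i=4,j=0] A[i]=14>B[j]=11 take 11 → j++
[i=4,j=1] A[i]=14>B[j]=13 take 13 → j++
[i=4,j=2] A[i]=14<=B[j]=22 take 14 → i++
[i=5,j=2] A[i]=18<=B[j]=22 take 18 → i++
[i=6,j=2] A[i]=19<=B[j]=22 take 19 → i++
[i=7,j=2] A[i]=20<=B[j]=22 take 20 → i++
[i=8,j=2] A[i]=25>B[j]=22 take 22 → j++
[i=8,j=3] A[i]=25<=B[j]=27 take 25 → i++
[i=9,j=3] A[i]=28>B[j]=27 take 27 → j++
[i=9,j=4] A[i]=28<=B[j]=28 take 28 → i++
[i=10,j=4] A[i]=34>B[j]=28 take 28 → j++

i=10, j=5, merged so far=[0, 3, 5, 11, 11, 13, 14, 18, 19, 20, 22, 25, 27, 28, 28]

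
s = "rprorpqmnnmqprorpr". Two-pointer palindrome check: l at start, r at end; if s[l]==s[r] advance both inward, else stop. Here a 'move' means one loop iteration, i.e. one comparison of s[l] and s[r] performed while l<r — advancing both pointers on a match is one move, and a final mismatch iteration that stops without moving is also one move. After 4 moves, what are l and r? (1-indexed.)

[1,18] 'r'=='r' → l++,r--
[2,17] 'p'=='p' → l++,r--
[3,16] 'r'=='r' → l++,r--
[4,15] 'o'=='o' → l++,r--

l=5, r=14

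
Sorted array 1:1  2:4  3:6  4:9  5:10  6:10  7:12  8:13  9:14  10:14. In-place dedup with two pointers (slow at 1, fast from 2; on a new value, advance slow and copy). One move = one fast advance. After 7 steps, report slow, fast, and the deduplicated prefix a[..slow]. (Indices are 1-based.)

slow=7, fast=9, prefix=[1, 4, 6, 9, 10, 12, 13]

(s=1,f=2) a[fast]=4≠a[slow]=1 write a[2]=4 → slow++,fast++
(s=2,f=3) a[fast]=6≠a[slow]=4 write a[3]=6 → slow++,fast++
(s=3,f=4) a[fast]=9≠a[slow]=6 write a[4]=9 → slow++,fast++
(s=4,f=5) a[fast]=10≠a[slow]=9 write a[5]=10 → slow++,fast++
(s=5,f=6) a[fast]=10=a[slow] dup → fast++
(s=5,f=7) a[fast]=12≠a[slow]=10 write a[6]=12 → slow++,fast++
(s=6,f=8) a[fast]=13≠a[slow]=12 write a[7]=13 → slow++,fast++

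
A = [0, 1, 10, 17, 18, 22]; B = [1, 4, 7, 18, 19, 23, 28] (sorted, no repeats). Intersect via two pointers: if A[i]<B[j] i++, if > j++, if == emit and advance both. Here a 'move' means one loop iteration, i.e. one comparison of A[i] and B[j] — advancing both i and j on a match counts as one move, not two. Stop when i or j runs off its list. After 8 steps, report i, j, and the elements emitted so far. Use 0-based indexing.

[i=0,j=0] 0<1 → i++
[i=1,j=0] 1==1 emit → i++,j++
[i=2,j=1] 10>4 → j++
[i=2,j=2] 10>7 → j++
[i=2,j=3] 10<18 → i++
[i=3,j=3] 17<18 → i++
[i=4,j=3] 18==18 emit → i++,j++
[i=5,j=4] 22>19 → j++

i=5, j=5, emitted=[1, 18]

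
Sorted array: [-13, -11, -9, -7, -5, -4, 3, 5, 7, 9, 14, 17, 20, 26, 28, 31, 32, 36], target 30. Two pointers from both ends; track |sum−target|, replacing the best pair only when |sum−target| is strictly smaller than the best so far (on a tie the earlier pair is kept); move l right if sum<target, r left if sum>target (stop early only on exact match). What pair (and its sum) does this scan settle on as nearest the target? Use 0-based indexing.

pair (-7, 36) with sum 29 (|Δ|=1)

[0,17] -13+36=23 d=7 * → l++
[1,17] -11+36=25 d=5 * → l++
[2,17] -9+36=27 d=3 * → l++
[3,17] -7+36=29 d=1 * → l++
[4,17] -5+36=31 d=1 → r--
[4,16] -5+32=27 d=3 → l++
[5,16] -4+32=28 d=2 → l++
[6,16] 3+32=35 d=5 → r--
[6,15] 3+31=34 d=4 → r--
[6,14] 3+28=31 d=1 → r--
[6,13] 3+26=29 d=1 → l++
[7,13] 5+26=31 d=1 → r--
[7,12] 5+20=25 d=5 → l++
[8,12] 7+20=27 d=3 → l++
[9,12] 9+20=29 d=1 → l++
[10,12] 14+20=34 d=4 → r--
[10,11] 14+17=31 d=1 → r--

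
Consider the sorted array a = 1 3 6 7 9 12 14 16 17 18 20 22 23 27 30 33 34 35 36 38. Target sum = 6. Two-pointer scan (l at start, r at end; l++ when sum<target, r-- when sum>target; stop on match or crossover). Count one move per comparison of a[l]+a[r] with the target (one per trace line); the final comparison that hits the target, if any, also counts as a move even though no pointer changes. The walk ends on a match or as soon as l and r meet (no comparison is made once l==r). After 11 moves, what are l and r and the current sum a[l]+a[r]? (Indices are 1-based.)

l=1, r=9, sum=18

[1,20] 1+38=39 >6 → r--
[1,19] 1+36=37 >6 → r--
[1,18] 1+35=36 >6 → r--
[1,17] 1+34=35 >6 → r--
[1,16] 1+33=34 >6 → r--
[1,15] 1+30=31 >6 → r--
[1,14] 1+27=28 >6 → r--
[1,13] 1+23=24 >6 → r--
[1,12] 1+22=23 >6 → r--
[1,11] 1+20=21 >6 → r--
[1,10] 1+18=19 >6 → r--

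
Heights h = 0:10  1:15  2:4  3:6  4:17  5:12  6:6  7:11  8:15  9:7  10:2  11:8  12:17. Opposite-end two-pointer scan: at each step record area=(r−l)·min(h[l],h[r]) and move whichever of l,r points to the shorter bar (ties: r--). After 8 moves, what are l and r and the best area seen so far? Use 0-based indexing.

[0,12] min(10,17)*12=120 best=120 * → l++
[1,12] min(15,17)*11=165 best=165 * → l++
[2,12] min(4,17)*10=40 best=165 → l++
[3,12] min(6,17)*9=54 best=165 → l++
[4,12] min(17,17)*8=136 best=165 → r--
[4,11] min(17,8)*7=56 best=165 → r--
[4,10] min(17,2)*6=12 best=165 → r--
[4,9] min(17,7)*5=35 best=165 → r--

l=4, r=8, best area=165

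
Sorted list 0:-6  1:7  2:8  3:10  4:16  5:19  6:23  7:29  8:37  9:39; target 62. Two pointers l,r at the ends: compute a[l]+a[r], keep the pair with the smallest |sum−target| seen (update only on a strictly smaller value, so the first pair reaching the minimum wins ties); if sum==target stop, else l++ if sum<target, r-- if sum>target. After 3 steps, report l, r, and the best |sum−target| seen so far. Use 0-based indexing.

l=0 r=9: -6+39=33 d=29 *, l++
l=1 r=9: 7+39=46 d=16 *, l++
l=2 r=9: 8+39=47 d=15 *, l++

l=3, r=9, best |Δ|=15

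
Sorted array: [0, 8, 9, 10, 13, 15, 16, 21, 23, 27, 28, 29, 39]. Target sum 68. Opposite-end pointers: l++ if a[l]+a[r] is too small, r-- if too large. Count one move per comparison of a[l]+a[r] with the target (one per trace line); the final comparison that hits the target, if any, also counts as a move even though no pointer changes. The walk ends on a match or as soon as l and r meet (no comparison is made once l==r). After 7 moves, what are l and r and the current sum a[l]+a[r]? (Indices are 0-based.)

l=7, r=12, sum=60

[0,12] 0+39=39 <68 → l++
[1,12] 8+39=47 <68 → l++
[2,12] 9+39=48 <68 → l++
[3,12] 10+39=49 <68 → l++
[4,12] 13+39=52 <68 → l++
[5,12] 15+39=54 <68 → l++
[6,12] 16+39=55 <68 → l++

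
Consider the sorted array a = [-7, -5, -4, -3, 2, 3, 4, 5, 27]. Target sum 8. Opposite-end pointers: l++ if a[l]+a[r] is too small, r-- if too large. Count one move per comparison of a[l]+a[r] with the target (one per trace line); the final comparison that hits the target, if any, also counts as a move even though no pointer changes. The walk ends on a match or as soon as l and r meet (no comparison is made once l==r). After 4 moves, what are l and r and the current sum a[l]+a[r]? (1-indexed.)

l=4, r=8, sum=2

[1,9] -7+27=20 >8 → r--
[1,8] -7+5=-2 <8 → l++
[2,8] -5+5=0 <8 → l++
[3,8] -4+5=1 <8 → l++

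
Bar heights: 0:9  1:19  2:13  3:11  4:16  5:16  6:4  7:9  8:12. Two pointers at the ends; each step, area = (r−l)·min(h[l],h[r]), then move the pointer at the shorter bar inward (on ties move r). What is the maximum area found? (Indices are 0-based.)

[0,8] min(9,12)*8=72 best=72 * → l++
[1,8] min(19,12)*7=84 best=84 * → r--
[1,7] min(19,9)*6=54 best=84 → r--
[1,6] min(19,4)*5=20 best=84 → r--
[1,5] min(19,16)*4=64 best=84 → r--
[1,4] min(19,16)*3=48 best=84 → r--
[1,3] min(19,11)*2=22 best=84 → r--
[1,2] min(19,13)*1=13 best=84 → r--

max area = 84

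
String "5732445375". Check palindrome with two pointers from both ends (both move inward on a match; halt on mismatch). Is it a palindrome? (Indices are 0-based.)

not a palindrome (mismatch at 3,6)

[0,9] '5'=='5' → l++,r--
[1,8] '7'=='7' → l++,r--
[2,7] '3'=='3' → l++,r--
[3,6] '2'!='5' → stop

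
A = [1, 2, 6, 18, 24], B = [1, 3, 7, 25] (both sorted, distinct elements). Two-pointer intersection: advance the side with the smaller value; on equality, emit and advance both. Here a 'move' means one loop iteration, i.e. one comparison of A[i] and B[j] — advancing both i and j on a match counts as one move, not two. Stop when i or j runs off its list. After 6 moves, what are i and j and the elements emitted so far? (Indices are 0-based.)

i=4, j=3, emitted=[1]

[i=0,j=0] 1==1 emit → i++,j++
[i=1,j=1] 2<3 → i++
[i=2,j=1] 6>3 → j++
[i=2,j=2] 6<7 → i++
[i=3,j=2] 18>7 → j++
[i=3,j=3] 18<25 → i++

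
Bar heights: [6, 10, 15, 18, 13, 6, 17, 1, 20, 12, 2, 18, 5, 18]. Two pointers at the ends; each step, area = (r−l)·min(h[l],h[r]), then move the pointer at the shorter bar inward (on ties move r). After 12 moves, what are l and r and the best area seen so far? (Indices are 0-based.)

[0,13] min(6,18)*13=78 best=78 * → l++
[1,13] min(10,18)*12=120 best=120 * → l++
[2,13] min(15,18)*11=165 best=165 * → l++
[3,13] min(18,18)*10=180 best=180 * → r--
[3,12] min(18,5)*9=45 best=180 → r--
[3,11] min(18,18)*8=144 best=180 → r--
[3,10] min(18,2)*7=14 best=180 → r--
[3,9] min(18,12)*6=72 best=180 → r--
[3,8] min(18,20)*5=90 best=180 → l++
[4,8] min(13,20)*4=52 best=180 → l++
[5,8] min(6,20)*3=18 best=180 → l++
[6,8] min(17,20)*2=34 best=180 → l++

l=7, r=8, best area=180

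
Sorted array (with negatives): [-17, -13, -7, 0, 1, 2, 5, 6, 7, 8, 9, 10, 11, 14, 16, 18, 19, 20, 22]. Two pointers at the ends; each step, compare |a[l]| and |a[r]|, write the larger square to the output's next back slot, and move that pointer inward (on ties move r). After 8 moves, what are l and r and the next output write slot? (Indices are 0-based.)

l=2, r=12, next write slot=10

[0,18] |-17|<=|22| out[18]=484 → r--
[0,17] |-17|<=|20| out[17]=400 → r--
[0,16] |-17|<=|19| out[16]=361 → r--
[0,15] |-17|<=|18| out[15]=324 → r--
[0,14] |-17|>|16| out[14]=289 → l++
[1,14] |-13|<=|16| out[13]=256 → r--
[1,13] |-13|<=|14| out[12]=196 → r--
[1,12] |-13|>|11| out[11]=169 → l++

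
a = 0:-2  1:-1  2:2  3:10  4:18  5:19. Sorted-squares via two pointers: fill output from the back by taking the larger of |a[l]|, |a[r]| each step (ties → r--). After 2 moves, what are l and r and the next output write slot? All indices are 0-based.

l=0, r=3, next write slot=3

l=0 r=5: |-2|<=|19| out[5]=361, r--
l=0 r=4: |-2|<=|18| out[4]=324, r--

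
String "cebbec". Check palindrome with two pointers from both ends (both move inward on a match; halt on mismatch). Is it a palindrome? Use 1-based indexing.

palindrome

l=1 r=6: 'c'=='c', l++,r--
l=2 r=5: 'e'=='e', l++,r--
l=3 r=4: 'b'=='b', l++,r--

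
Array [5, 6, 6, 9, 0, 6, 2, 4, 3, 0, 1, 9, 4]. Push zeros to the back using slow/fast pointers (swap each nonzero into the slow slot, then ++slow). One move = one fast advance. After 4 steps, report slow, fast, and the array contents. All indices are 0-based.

slow=0 fast=0: a[fast]=5≠0 swap→a[0]=5, slow++,fast++
slow=1 fast=1: a[fast]=6≠0 swap→a[1]=6, slow++,fast++
slow=2 fast=2: a[fast]=6≠0 swap→a[2]=6, slow++,fast++
slow=3 fast=3: a[fast]=9≠0 swap→a[3]=9, slow++,fast++

slow=4, fast=4, a=[5, 6, 6, 9, 0, 6, 2, 4, 3, 0, 1, 9, 4]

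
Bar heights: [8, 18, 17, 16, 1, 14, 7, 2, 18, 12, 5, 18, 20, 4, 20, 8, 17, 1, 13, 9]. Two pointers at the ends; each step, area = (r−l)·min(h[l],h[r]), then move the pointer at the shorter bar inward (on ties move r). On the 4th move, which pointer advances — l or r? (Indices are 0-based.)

r

[0,19] min(8,9)*19=152 best=152 * → l++
[1,19] min(18,9)*18=162 best=162 * → r--
[1,18] min(18,13)*17=221 best=221 * → r--
[1,17] min(18,1)*16=16 best=221 → r--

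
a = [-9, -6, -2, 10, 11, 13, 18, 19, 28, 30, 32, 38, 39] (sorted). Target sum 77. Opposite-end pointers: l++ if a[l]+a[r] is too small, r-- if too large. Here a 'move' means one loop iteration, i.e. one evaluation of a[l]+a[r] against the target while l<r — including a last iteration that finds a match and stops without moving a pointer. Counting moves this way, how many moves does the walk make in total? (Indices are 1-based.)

12 moves

l=1 r=13: -9+39=30 <77, l++
l=2 r=13: -6+39=33 <77, l++
l=3 r=13: -2+39=37 <77, l++
l=4 r=13: 10+39=49 <77, l++
l=5 r=13: 11+39=50 <77, l++
l=6 r=13: 13+39=52 <77, l++
l=7 r=13: 18+39=57 <77, l++
l=8 r=13: 19+39=58 <77, l++
l=9 r=13: 28+39=67 <77, l++
l=10 r=13: 30+39=69 <77, l++
l=11 r=13: 32+39=71 <77, l++
l=12 r=13: 38+39=77, found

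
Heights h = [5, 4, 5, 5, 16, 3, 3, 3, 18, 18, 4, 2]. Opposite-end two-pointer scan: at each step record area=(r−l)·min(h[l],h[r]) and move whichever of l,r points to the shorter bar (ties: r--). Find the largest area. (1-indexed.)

max area = 80

[1,12] min(5,2)*11=22 best=22 * → r--
[1,11] min(5,4)*10=40 best=40 * → r--
[1,10] min(5,18)*9=45 best=45 * → l++
[2,10] min(4,18)*8=32 best=45 → l++
[3,10] min(5,18)*7=35 best=45 → l++
[4,10] min(5,18)*6=30 best=45 → l++
[5,10] min(16,18)*5=80 best=80 * → l++
[6,10] min(3,18)*4=12 best=80 → l++
[7,10] min(3,18)*3=9 best=80 → l++
[8,10] min(3,18)*2=6 best=80 → l++
[9,10] min(18,18)*1=18 best=80 → r--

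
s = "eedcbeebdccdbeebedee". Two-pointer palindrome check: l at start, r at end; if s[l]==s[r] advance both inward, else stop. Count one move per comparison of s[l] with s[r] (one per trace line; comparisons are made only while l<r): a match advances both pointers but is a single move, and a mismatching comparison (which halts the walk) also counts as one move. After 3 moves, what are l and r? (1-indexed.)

l=1 r=20: 'e'=='e', l++,r--
l=2 r=19: 'e'=='e', l++,r--
l=3 r=18: 'd'=='d', l++,r--

l=4, r=17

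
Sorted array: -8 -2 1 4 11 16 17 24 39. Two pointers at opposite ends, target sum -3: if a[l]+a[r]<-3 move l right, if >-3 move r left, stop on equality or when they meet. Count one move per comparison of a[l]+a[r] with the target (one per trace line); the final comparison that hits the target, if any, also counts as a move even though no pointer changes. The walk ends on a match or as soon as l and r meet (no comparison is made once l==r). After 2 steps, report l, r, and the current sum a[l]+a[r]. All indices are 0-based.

[0,8] -8+39=31 >-3 → r--
[0,7] -8+24=16 >-3 → r--

l=0, r=6, sum=9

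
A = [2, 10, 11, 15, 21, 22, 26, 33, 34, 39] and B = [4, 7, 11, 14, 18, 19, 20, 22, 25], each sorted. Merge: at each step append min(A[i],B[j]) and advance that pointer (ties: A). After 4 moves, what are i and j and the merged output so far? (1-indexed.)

[i=1,j=1] A[i]=2<=B[j]=4 take 2 → i++
[i=2,j=1] A[i]=10>B[j]=4 take 4 → j++
[i=2,j=2] A[i]=10>B[j]=7 take 7 → j++
[i=2,j=3] A[i]=10<=B[j]=11 take 10 → i++

i=3, j=3, merged so far=[2, 4, 7, 10]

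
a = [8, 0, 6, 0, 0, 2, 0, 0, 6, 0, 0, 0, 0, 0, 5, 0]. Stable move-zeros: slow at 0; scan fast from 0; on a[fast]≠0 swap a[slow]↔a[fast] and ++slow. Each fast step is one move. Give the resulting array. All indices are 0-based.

[8, 6, 2, 6, 5, 0, 0, 0, 0, 0, 0, 0, 0, 0, 0, 0]

(s=0,f=0) a[fast]=8≠0 swap→a[0]=8 → slow++,fast++
(s=1,f=1) a[fast]=0 → fast++
(s=1,f=2) a[fast]=6≠0 swap→a[1]=6 → slow++,fast++
(s=2,f=3) a[fast]=0 → fast++
(s=2,f=4) a[fast]=0 → fast++
(s=2,f=5) a[fast]=2≠0 swap→a[2]=2 → slow++,fast++
(s=3,f=6) a[fast]=0 → fast++
(s=3,f=7) a[fast]=0 → fast++
(s=3,f=8) a[fast]=6≠0 swap→a[3]=6 → slow++,fast++
(s=4,f=9) a[fast]=0 → fast++
(s=4,f=10) a[fast]=0 → fast++
(s=4,f=11) a[fast]=0 → fast++
(s=4,f=12) a[fast]=0 → fast++
(s=4,f=13) a[fast]=0 → fast++
(s=4,f=14) a[fast]=5≠0 swap→a[4]=5 → slow++,fast++
(s=5,f=15) a[fast]=0 → fast++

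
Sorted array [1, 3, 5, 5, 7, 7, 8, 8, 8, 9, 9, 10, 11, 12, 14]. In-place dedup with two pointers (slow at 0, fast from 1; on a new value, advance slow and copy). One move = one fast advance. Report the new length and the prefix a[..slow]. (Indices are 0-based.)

length 10; prefix = [1, 3, 5, 7, 8, 9, 10, 11, 12, 14]

slow=0 fast=1: a[fast]=3≠a[slow]=1 write a[1]=3, slow++,fast++
slow=1 fast=2: a[fast]=5≠a[slow]=3 write a[2]=5, slow++,fast++
slow=2 fast=3: a[fast]=5=a[slow] dup, fast++
slow=2 fast=4: a[fast]=7≠a[slow]=5 write a[3]=7, slow++,fast++
slow=3 fast=5: a[fast]=7=a[slow] dup, fast++
slow=3 fast=6: a[fast]=8≠a[slow]=7 write a[4]=8, slow++,fast++
slow=4 fast=7: a[fast]=8=a[slow] dup, fast++
slow=4 fast=8: a[fast]=8=a[slow] dup, fast++
slow=4 fast=9: a[fast]=9≠a[slow]=8 write a[5]=9, slow++,fast++
slow=5 fast=10: a[fast]=9=a[slow] dup, fast++
slow=5 fast=11: a[fast]=10≠a[slow]=9 write a[6]=10, slow++,fast++
slow=6 fast=12: a[fast]=11≠a[slow]=10 write a[7]=11, slow++,fast++
slow=7 fast=13: a[fast]=12≠a[slow]=11 write a[8]=12, slow++,fast++
slow=8 fast=14: a[fast]=14≠a[slow]=12 write a[9]=14, slow++,fast++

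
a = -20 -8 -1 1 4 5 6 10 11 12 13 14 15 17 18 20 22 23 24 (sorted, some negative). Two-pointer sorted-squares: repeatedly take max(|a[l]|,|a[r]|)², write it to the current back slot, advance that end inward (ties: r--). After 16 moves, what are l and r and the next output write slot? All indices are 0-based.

[0,18] |-20|<=|24| out[18]=576 → r--
[0,17] |-20|<=|23| out[17]=529 → r--
[0,16] |-20|<=|22| out[16]=484 → r--
[0,15] |-20|<=|20| out[15]=400 → r--
[0,14] |-20|>|18| out[14]=400 → l++
[1,14] |-8|<=|18| out[13]=324 → r--
[1,13] |-8|<=|17| out[12]=289 → r--
[1,12] |-8|<=|15| out[11]=225 → r--
[1,11] |-8|<=|14| out[10]=196 → r--
[1,10] |-8|<=|13| out[9]=169 → r--
[1,9] |-8|<=|12| out[8]=144 → r--
[1,8] |-8|<=|11| out[7]=121 → r--
[1,7] |-8|<=|10| out[6]=100 → r--
[1,6] |-8|>|6| out[5]=64 → l++
[2,6] |-1|<=|6| out[4]=36 → r--
[2,5] |-1|<=|5| out[3]=25 → r--

l=2, r=4, next write slot=2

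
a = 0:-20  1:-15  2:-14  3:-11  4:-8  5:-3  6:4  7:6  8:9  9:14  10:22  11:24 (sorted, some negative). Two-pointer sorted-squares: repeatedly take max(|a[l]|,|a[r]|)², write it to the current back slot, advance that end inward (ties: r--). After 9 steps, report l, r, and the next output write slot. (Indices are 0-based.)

l=0 r=11: |-20|<=|24| out[11]=576, r--
l=0 r=10: |-20|<=|22| out[10]=484, r--
l=0 r=9: |-20|>|14| out[9]=400, l++
l=1 r=9: |-15|>|14| out[8]=225, l++
l=2 r=9: |-14|<=|14| out[7]=196, r--
l=2 r=8: |-14|>|9| out[6]=196, l++
l=3 r=8: |-11|>|9| out[5]=121, l++
l=4 r=8: |-8|<=|9| out[4]=81, r--
l=4 r=7: |-8|>|6| out[3]=64, l++

l=5, r=7, next write slot=2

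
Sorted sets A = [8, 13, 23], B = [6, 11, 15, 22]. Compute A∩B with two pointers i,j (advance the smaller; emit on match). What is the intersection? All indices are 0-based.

[i=0,j=0] 8>6 → j++
[i=0,j=1] 8<11 → i++
[i=1,j=1] 13>11 → j++
[i=1,j=2] 13<15 → i++
[i=2,j=2] 23>15 → j++
[i=2,j=3] 23>22 → j++

intersection = []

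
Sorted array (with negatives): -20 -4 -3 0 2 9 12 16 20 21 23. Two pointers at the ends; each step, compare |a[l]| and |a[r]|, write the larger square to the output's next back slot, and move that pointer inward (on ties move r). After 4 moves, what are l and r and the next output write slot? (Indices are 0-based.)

l=1, r=7, next write slot=6

l=0 r=10: |-20|<=|23| out[10]=529, r--
l=0 r=9: |-20|<=|21| out[9]=441, r--
l=0 r=8: |-20|<=|20| out[8]=400, r--
l=0 r=7: |-20|>|16| out[7]=400, l++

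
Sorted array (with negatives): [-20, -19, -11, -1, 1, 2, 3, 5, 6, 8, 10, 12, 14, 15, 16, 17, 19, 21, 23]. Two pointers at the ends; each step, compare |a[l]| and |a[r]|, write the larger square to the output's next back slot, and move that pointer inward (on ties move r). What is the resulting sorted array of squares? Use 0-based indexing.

[0,18] |-20|<=|23| out[18]=529 → r--
[0,17] |-20|<=|21| out[17]=441 → r--
[0,16] |-20|>|19| out[16]=400 → l++
[1,16] |-19|<=|19| out[15]=361 → r--
[1,15] |-19|>|17| out[14]=361 → l++
[2,15] |-11|<=|17| out[13]=289 → r--
[2,14] |-11|<=|16| out[12]=256 → r--
[2,13] |-11|<=|15| out[11]=225 → r--
[2,12] |-11|<=|14| out[10]=196 → r--
[2,11] |-11|<=|12| out[9]=144 → r--
[2,10] |-11|>|10| out[8]=121 → l++
[3,10] |-1|<=|10| out[7]=100 → r--
[3,9] |-1|<=|8| out[6]=64 → r--
[3,8] |-1|<=|6| out[5]=36 → r--
[3,7] |-1|<=|5| out[4]=25 → r--
[3,6] |-1|<=|3| out[3]=9 → r--
[3,5] |-1|<=|2| out[2]=4 → r--
[3,4] |-1|<=|1| out[1]=1 → r--
[3,3] |-1|<=|-1| out[0]=1 → r--

[1, 1, 4, 9, 25, 36, 64, 100, 121, 144, 196, 225, 256, 289, 361, 361, 400, 441, 529]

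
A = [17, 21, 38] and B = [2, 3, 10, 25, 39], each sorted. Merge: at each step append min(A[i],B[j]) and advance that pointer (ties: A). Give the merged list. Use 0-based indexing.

i=0 j=0: A[i]=17>B[j]=2 take 2, j++
i=0 j=1: A[i]=17>B[j]=3 take 3, j++
i=0 j=2: A[i]=17>B[j]=10 take 10, j++
i=0 j=3: A[i]=17<=B[j]=25 take 17, i++
i=1 j=3: A[i]=21<=B[j]=25 take 21, i++
i=2 j=3: A[i]=38>B[j]=25 take 25, j++
i=2 j=4: A[i]=38<=B[j]=39 take 38, i++
i=3 j=4: A done, take B[j]=39, j++

[2, 3, 10, 17, 21, 25, 38, 39]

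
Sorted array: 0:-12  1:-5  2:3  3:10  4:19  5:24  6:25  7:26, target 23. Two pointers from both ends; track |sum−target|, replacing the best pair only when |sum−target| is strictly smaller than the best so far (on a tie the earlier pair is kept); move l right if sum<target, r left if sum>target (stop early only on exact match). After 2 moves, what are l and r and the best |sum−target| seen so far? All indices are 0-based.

l=0 r=7: -12+26=14 d=9 *, l++
l=1 r=7: -5+26=21 d=2 *, l++

l=2, r=7, best |Δ|=2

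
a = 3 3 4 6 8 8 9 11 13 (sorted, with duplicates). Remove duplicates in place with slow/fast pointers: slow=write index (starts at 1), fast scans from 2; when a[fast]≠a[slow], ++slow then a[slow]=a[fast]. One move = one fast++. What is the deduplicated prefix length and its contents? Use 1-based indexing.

slow=1 fast=2: a[fast]=3=a[slow] dup, fast++
slow=1 fast=3: a[fast]=4≠a[slow]=3 write a[2]=4, slow++,fast++
slow=2 fast=4: a[fast]=6≠a[slow]=4 write a[3]=6, slow++,fast++
slow=3 fast=5: a[fast]=8≠a[slow]=6 write a[4]=8, slow++,fast++
slow=4 fast=6: a[fast]=8=a[slow] dup, fast++
slow=4 fast=7: a[fast]=9≠a[slow]=8 write a[5]=9, slow++,fast++
slow=5 fast=8: a[fast]=11≠a[slow]=9 write a[6]=11, slow++,fast++
slow=6 fast=9: a[fast]=13≠a[slow]=11 write a[7]=13, slow++,fast++

length 7; prefix = [3, 4, 6, 8, 9, 11, 13]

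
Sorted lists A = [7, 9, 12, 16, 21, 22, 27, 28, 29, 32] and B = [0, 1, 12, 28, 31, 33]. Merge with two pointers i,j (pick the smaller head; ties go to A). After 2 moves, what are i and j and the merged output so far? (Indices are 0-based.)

[i=0,j=0] A[i]=7>B[j]=0 take 0 → j++
[i=0,j=1] A[i]=7>B[j]=1 take 1 → j++

i=0, j=2, merged so far=[0, 1]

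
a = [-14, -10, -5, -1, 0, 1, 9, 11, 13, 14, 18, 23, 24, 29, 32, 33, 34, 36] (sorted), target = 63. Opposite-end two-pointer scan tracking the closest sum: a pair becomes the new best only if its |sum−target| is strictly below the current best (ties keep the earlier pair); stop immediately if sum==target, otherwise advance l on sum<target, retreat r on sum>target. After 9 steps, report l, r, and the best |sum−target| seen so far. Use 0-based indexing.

[0,17] -14+36=22 d=41 * → l++
[1,17] -10+36=26 d=37 * → l++
[2,17] -5+36=31 d=32 * → l++
[3,17] -1+36=35 d=28 * → l++
[4,17] 0+36=36 d=27 * → l++
[5,17] 1+36=37 d=26 * → l++
[6,17] 9+36=45 d=18 * → l++
[7,17] 11+36=47 d=16 * → l++
[8,17] 13+36=49 d=14 * → l++

l=9, r=17, best |Δ|=14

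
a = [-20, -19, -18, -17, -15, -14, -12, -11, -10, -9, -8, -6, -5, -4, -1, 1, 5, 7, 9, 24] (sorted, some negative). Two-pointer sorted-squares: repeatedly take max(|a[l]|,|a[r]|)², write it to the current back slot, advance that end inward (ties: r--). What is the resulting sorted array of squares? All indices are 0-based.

[1, 1, 16, 25, 25, 36, 49, 64, 81, 81, 100, 121, 144, 196, 225, 289, 324, 361, 400, 576]

l=0 r=19: |-20|<=|24| out[19]=576, r--
l=0 r=18: |-20|>|9| out[18]=400, l++
l=1 r=18: |-19|>|9| out[17]=361, l++
l=2 r=18: |-18|>|9| out[16]=324, l++
l=3 r=18: |-17|>|9| out[15]=289, l++
l=4 r=18: |-15|>|9| out[14]=225, l++
l=5 r=18: |-14|>|9| out[13]=196, l++
l=6 r=18: |-12|>|9| out[12]=144, l++
l=7 r=18: |-11|>|9| out[11]=121, l++
l=8 r=18: |-10|>|9| out[10]=100, l++
l=9 r=18: |-9|<=|9| out[9]=81, r--
l=9 r=17: |-9|>|7| out[8]=81, l++
l=10 r=17: |-8|>|7| out[7]=64, l++
l=11 r=17: |-6|<=|7| out[6]=49, r--
l=11 r=16: |-6|>|5| out[5]=36, l++
l=12 r=16: |-5|<=|5| out[4]=25, r--
l=12 r=15: |-5|>|1| out[3]=25, l++
l=13 r=15: |-4|>|1| out[2]=16, l++
l=14 r=15: |-1|<=|1| out[1]=1, r--
l=14 r=14: |-1|<=|-1| out[0]=1, r--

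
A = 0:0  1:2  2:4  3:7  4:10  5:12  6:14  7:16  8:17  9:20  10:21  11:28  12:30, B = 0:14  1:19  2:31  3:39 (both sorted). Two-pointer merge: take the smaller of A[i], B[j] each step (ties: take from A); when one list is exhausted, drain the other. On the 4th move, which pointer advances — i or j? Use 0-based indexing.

i=0 j=0: A[i]=0<=B[j]=14 take 0, i++
i=1 j=0: A[i]=2<=B[j]=14 take 2, i++
i=2 j=0: A[i]=4<=B[j]=14 take 4, i++
i=3 j=0: A[i]=7<=B[j]=14 take 7, i++

i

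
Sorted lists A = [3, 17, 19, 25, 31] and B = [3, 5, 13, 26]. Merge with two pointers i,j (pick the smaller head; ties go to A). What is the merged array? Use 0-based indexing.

[3, 3, 5, 13, 17, 19, 25, 26, 31]

[i=0,j=0] A[i]=3<=B[j]=3 take 3 → i++
[i=1,j=0] A[i]=17>B[j]=3 take 3 → j++
[i=1,j=1] A[i]=17>B[j]=5 take 5 → j++
[i=1,j=2] A[i]=17>B[j]=13 take 13 → j++
[i=1,j=3] A[i]=17<=B[j]=26 take 17 → i++
[i=2,j=3] A[i]=19<=B[j]=26 take 19 → i++
[i=3,j=3] A[i]=25<=B[j]=26 take 25 → i++
[i=4,j=3] A[i]=31>B[j]=26 take 26 → j++
[i=4,j=4] B done, take A[i]=31 → i++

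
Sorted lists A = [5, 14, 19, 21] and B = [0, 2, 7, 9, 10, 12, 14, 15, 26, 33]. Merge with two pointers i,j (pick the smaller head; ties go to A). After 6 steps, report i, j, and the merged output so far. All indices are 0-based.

[i=0,j=0] A[i]=5>B[j]=0 take 0 → j++
[i=0,j=1] A[i]=5>B[j]=2 take 2 → j++
[i=0,j=2] A[i]=5<=B[j]=7 take 5 → i++
[i=1,j=2] A[i]=14>B[j]=7 take 7 → j++
[i=1,j=3] A[i]=14>B[j]=9 take 9 → j++
[i=1,j=4] A[i]=14>B[j]=10 take 10 → j++

i=1, j=5, merged so far=[0, 2, 5, 7, 9, 10]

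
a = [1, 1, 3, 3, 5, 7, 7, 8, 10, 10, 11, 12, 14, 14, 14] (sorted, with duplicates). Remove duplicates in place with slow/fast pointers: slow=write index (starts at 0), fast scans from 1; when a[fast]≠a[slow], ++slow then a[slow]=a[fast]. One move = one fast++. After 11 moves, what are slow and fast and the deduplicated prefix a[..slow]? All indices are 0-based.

slow=7, fast=12, prefix=[1, 3, 5, 7, 8, 10, 11, 12]

slow=0 fast=1: a[fast]=1=a[slow] dup, fast++
slow=0 fast=2: a[fast]=3≠a[slow]=1 write a[1]=3, slow++,fast++
slow=1 fast=3: a[fast]=3=a[slow] dup, fast++
slow=1 fast=4: a[fast]=5≠a[slow]=3 write a[2]=5, slow++,fast++
slow=2 fast=5: a[fast]=7≠a[slow]=5 write a[3]=7, slow++,fast++
slow=3 fast=6: a[fast]=7=a[slow] dup, fast++
slow=3 fast=7: a[fast]=8≠a[slow]=7 write a[4]=8, slow++,fast++
slow=4 fast=8: a[fast]=10≠a[slow]=8 write a[5]=10, slow++,fast++
slow=5 fast=9: a[fast]=10=a[slow] dup, fast++
slow=5 fast=10: a[fast]=11≠a[slow]=10 write a[6]=11, slow++,fast++
slow=6 fast=11: a[fast]=12≠a[slow]=11 write a[7]=12, slow++,fast++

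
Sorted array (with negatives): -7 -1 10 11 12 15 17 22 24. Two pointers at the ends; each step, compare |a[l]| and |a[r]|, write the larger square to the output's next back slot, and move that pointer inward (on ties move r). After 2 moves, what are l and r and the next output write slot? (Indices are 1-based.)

l=1 r=9: |-7|<=|24| out[9]=576, r--
l=1 r=8: |-7|<=|22| out[8]=484, r--

l=1, r=7, next write slot=7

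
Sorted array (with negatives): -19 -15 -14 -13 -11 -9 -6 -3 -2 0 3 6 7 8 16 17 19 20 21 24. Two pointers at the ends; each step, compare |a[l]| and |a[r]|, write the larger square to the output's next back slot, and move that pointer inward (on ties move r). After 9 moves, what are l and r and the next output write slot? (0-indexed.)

l=3, r=13, next write slot=10

l=0 r=19: |-19|<=|24| out[19]=576, r--
l=0 r=18: |-19|<=|21| out[18]=441, r--
l=0 r=17: |-19|<=|20| out[17]=400, r--
l=0 r=16: |-19|<=|19| out[16]=361, r--
l=0 r=15: |-19|>|17| out[15]=361, l++
l=1 r=15: |-15|<=|17| out[14]=289, r--
l=1 r=14: |-15|<=|16| out[13]=256, r--
l=1 r=13: |-15|>|8| out[12]=225, l++
l=2 r=13: |-14|>|8| out[11]=196, l++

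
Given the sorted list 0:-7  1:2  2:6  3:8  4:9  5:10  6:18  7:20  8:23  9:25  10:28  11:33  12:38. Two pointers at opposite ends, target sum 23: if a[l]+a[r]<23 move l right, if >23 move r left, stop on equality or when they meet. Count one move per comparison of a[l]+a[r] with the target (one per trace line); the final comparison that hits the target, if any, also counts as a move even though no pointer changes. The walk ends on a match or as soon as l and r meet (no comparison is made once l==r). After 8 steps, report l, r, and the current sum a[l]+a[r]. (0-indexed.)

l=2, r=6, sum=24

l=0 r=12: -7+38=31 >23, r--
l=0 r=11: -7+33=26 >23, r--
l=0 r=10: -7+28=21 <23, l++
l=1 r=10: 2+28=30 >23, r--
l=1 r=9: 2+25=27 >23, r--
l=1 r=8: 2+23=25 >23, r--
l=1 r=7: 2+20=22 <23, l++
l=2 r=7: 6+20=26 >23, r--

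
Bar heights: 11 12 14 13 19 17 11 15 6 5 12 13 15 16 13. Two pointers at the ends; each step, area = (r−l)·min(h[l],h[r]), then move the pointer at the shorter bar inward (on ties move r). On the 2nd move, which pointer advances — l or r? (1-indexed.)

l

l=1 r=15: min(11,13)*14=154 best=154 *, l++
l=2 r=15: min(12,13)*13=156 best=156 *, l++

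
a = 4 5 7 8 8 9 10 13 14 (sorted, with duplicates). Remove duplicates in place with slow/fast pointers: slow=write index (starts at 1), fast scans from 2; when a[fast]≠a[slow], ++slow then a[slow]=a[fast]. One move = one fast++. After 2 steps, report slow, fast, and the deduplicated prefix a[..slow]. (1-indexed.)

slow=1 fast=2: a[fast]=5≠a[slow]=4 write a[2]=5, slow++,fast++
slow=2 fast=3: a[fast]=7≠a[slow]=5 write a[3]=7, slow++,fast++

slow=3, fast=4, prefix=[4, 5, 7]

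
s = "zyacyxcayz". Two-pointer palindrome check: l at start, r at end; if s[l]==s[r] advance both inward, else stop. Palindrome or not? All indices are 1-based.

not a palindrome (mismatch at 5,6)

l=1 r=10: 'z'=='z', l++,r--
l=2 r=9: 'y'=='y', l++,r--
l=3 r=8: 'a'=='a', l++,r--
l=4 r=7: 'c'=='c', l++,r--
l=5 r=6: 'y'!='x', stop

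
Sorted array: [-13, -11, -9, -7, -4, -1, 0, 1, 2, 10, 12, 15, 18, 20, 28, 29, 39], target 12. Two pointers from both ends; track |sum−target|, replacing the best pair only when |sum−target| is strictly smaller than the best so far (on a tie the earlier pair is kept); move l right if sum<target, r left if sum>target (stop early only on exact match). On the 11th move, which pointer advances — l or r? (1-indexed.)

r

[1,17] -13+39=26 d=14 * → r--
[1,16] -13+29=16 d=4 * → r--
[1,15] -13+28=15 d=3 * → r--
[1,14] -13+20=7 d=5 → l++
[2,14] -11+20=9 d=3 → l++
[3,14] -9+20=11 d=1 * → l++
[4,14] -7+20=13 d=1 → r--
[4,13] -7+18=11 d=1 → l++
[5,13] -4+18=14 d=2 → r--
[5,12] -4+15=11 d=1 → l++
[6,12] -1+15=14 d=2 → r--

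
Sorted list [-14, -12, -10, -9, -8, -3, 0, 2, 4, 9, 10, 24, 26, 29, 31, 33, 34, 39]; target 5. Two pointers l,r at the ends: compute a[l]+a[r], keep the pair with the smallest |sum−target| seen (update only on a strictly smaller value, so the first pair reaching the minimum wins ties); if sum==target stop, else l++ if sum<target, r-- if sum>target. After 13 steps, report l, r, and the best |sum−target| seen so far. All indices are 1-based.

l=1 r=18: -14+39=25 d=20 *, r--
l=1 r=17: -14+34=20 d=15 *, r--
l=1 r=16: -14+33=19 d=14 *, r--
l=1 r=15: -14+31=17 d=12 *, r--
l=1 r=14: -14+29=15 d=10 *, r--
l=1 r=13: -14+26=12 d=7 *, r--
l=1 r=12: -14+24=10 d=5 *, r--
l=1 r=11: -14+10=-4 d=9, l++
l=2 r=11: -12+10=-2 d=7, l++
l=3 r=11: -10+10=0 d=5, l++
l=4 r=11: -9+10=1 d=4 *, l++
l=5 r=11: -8+10=2 d=3 *, l++
l=6 r=11: -3+10=7 d=2 *, r--

l=6, r=10, best |Δ|=2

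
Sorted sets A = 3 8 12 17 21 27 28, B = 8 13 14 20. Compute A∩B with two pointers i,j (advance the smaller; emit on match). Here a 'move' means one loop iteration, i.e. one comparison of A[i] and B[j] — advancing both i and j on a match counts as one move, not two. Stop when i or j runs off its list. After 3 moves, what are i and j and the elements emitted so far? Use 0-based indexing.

[i=0,j=0] 3<8 → i++
[i=1,j=0] 8==8 emit → i++,j++
[i=2,j=1] 12<13 → i++

i=3, j=1, emitted=[8]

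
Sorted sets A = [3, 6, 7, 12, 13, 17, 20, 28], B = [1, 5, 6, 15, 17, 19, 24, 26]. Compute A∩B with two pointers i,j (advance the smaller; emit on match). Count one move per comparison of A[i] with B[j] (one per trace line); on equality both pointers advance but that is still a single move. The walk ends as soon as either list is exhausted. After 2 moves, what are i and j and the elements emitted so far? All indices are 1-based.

[i=1,j=1] 3>1 → j++
[i=1,j=2] 3<5 → i++

i=2, j=2, emitted=[]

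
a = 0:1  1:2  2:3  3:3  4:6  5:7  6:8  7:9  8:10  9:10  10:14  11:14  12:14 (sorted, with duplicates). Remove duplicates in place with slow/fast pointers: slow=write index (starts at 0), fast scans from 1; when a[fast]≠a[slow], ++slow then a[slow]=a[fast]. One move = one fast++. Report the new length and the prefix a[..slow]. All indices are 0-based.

slow=0 fast=1: a[fast]=2≠a[slow]=1 write a[1]=2, slow++,fast++
slow=1 fast=2: a[fast]=3≠a[slow]=2 write a[2]=3, slow++,fast++
slow=2 fast=3: a[fast]=3=a[slow] dup, fast++
slow=2 fast=4: a[fast]=6≠a[slow]=3 write a[3]=6, slow++,fast++
slow=3 fast=5: a[fast]=7≠a[slow]=6 write a[4]=7, slow++,fast++
slow=4 fast=6: a[fast]=8≠a[slow]=7 write a[5]=8, slow++,fast++
slow=5 fast=7: a[fast]=9≠a[slow]=8 write a[6]=9, slow++,fast++
slow=6 fast=8: a[fast]=10≠a[slow]=9 write a[7]=10, slow++,fast++
slow=7 fast=9: a[fast]=10=a[slow] dup, fast++
slow=7 fast=10: a[fast]=14≠a[slow]=10 write a[8]=14, slow++,fast++
slow=8 fast=11: a[fast]=14=a[slow] dup, fast++
slow=8 fast=12: a[fast]=14=a[slow] dup, fast++

length 9; prefix = [1, 2, 3, 6, 7, 8, 9, 10, 14]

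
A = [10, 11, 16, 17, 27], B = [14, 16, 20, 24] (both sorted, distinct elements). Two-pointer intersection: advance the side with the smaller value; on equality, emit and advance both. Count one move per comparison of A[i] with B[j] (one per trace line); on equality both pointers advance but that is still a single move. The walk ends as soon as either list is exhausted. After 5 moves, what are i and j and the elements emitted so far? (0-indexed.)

[i=0,j=0] 10<14 → i++
[i=1,j=0] 11<14 → i++
[i=2,j=0] 16>14 → j++
[i=2,j=1] 16==16 emit → i++,j++
[i=3,j=2] 17<20 → i++

i=4, j=2, emitted=[16]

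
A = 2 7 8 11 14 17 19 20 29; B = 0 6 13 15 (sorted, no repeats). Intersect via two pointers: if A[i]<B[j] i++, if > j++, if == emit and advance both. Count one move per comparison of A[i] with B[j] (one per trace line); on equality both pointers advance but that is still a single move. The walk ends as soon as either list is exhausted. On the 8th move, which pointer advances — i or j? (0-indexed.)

i

i=0 j=0: 2>0, j++
i=0 j=1: 2<6, i++
i=1 j=1: 7>6, j++
i=1 j=2: 7<13, i++
i=2 j=2: 8<13, i++
i=3 j=2: 11<13, i++
i=4 j=2: 14>13, j++
i=4 j=3: 14<15, i++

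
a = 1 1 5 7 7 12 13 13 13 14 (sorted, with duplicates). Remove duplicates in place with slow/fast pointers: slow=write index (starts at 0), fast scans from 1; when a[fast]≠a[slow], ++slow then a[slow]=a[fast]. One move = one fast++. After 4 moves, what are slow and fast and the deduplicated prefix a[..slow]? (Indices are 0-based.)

(s=0,f=1) a[fast]=1=a[slow] dup → fast++
(s=0,f=2) a[fast]=5≠a[slow]=1 write a[1]=5 → slow++,fast++
(s=1,f=3) a[fast]=7≠a[slow]=5 write a[2]=7 → slow++,fast++
(s=2,f=4) a[fast]=7=a[slow] dup → fast++

slow=2, fast=5, prefix=[1, 5, 7]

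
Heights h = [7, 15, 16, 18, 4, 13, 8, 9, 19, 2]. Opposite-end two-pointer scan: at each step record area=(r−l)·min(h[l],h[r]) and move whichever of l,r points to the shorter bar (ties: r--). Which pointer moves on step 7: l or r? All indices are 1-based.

[1,10] min(7,2)*9=18 best=18 * → r--
[1,9] min(7,19)*8=56 best=56 * → l++
[2,9] min(15,19)*7=105 best=105 * → l++
[3,9] min(16,19)*6=96 best=105 → l++
[4,9] min(18,19)*5=90 best=105 → l++
[5,9] min(4,19)*4=16 best=105 → l++
[6,9] min(13,19)*3=39 best=105 → l++

l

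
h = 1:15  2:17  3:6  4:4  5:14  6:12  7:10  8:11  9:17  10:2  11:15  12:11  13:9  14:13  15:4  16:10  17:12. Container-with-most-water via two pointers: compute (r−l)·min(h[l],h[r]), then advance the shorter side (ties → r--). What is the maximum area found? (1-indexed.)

l=1 r=17: min(15,12)*16=192 best=192 *, r--
l=1 r=16: min(15,10)*15=150 best=192, r--
l=1 r=15: min(15,4)*14=56 best=192, r--
l=1 r=14: min(15,13)*13=169 best=192, r--
l=1 r=13: min(15,9)*12=108 best=192, r--
l=1 r=12: min(15,11)*11=121 best=192, r--
l=1 r=11: min(15,15)*10=150 best=192, r--
l=1 r=10: min(15,2)*9=18 best=192, r--
l=1 r=9: min(15,17)*8=120 best=192, l++
l=2 r=9: min(17,17)*7=119 best=192, r--
l=2 r=8: min(17,11)*6=66 best=192, r--
l=2 r=7: min(17,10)*5=50 best=192, r--
l=2 r=6: min(17,12)*4=48 best=192, r--
l=2 r=5: min(17,14)*3=42 best=192, r--
l=2 r=4: min(17,4)*2=8 best=192, r--
l=2 r=3: min(17,6)*1=6 best=192, r--

max area = 192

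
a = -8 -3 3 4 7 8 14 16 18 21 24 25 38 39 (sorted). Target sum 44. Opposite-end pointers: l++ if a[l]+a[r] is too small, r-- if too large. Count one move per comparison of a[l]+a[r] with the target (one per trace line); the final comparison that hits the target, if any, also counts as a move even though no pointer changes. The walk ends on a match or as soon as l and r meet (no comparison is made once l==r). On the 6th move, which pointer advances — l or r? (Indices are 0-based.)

[0,13] -8+39=31 <44 → l++
[1,13] -3+39=36 <44 → l++
[2,13] 3+39=42 <44 → l++
[3,13] 4+39=43 <44 → l++
[4,13] 7+39=46 >44 → r--
[4,12] 7+38=45 >44 → r--

r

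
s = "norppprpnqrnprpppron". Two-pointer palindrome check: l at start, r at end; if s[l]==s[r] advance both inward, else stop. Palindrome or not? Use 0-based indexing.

[0,19] 'n'=='n' → l++,r--
[1,18] 'o'=='o' → l++,r--
[2,17] 'r'=='r' → l++,r--
[3,16] 'p'=='p' → l++,r--
[4,15] 'p'=='p' → l++,r--
[5,14] 'p'=='p' → l++,r--
[6,13] 'r'=='r' → l++,r--
[7,12] 'p'=='p' → l++,r--
[8,11] 'n'=='n' → l++,r--
[9,10] 'q'!='r' → stop

not a palindrome (mismatch at 9,10)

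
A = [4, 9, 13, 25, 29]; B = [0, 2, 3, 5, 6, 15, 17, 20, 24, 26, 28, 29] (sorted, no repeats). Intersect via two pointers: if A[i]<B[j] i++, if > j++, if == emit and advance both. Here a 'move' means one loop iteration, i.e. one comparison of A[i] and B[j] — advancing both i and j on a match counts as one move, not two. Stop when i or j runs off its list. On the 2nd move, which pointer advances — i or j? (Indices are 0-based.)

j

i=0 j=0: 4>0, j++
i=0 j=1: 4>2, j++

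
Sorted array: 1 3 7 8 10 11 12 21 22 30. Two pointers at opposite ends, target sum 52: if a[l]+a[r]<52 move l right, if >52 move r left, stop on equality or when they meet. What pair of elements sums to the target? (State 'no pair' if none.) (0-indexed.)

(22, 30)

l=0 r=9: 1+30=31 <52, l++
l=1 r=9: 3+30=33 <52, l++
l=2 r=9: 7+30=37 <52, l++
l=3 r=9: 8+30=38 <52, l++
l=4 r=9: 10+30=40 <52, l++
l=5 r=9: 11+30=41 <52, l++
l=6 r=9: 12+30=42 <52, l++
l=7 r=9: 21+30=51 <52, l++
l=8 r=9: 22+30=52, found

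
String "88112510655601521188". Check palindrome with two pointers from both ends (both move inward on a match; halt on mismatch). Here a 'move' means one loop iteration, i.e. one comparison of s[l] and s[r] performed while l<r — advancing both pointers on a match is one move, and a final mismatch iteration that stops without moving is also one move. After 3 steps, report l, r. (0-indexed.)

l=0 r=19: '8'=='8', l++,r--
l=1 r=18: '8'=='8', l++,r--
l=2 r=17: '1'=='1', l++,r--

l=3, r=16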